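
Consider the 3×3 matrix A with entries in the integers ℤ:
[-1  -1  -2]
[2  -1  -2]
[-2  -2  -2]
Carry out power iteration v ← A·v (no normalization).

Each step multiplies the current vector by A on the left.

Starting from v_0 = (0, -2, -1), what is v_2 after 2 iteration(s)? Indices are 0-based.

v_2 = (-20, -8, -28)

v_0 = (0, -2, -1).
v_1 = A·v_0 = (4, 4, 6).
v_2 = A·v_1 = (-20, -8, -28).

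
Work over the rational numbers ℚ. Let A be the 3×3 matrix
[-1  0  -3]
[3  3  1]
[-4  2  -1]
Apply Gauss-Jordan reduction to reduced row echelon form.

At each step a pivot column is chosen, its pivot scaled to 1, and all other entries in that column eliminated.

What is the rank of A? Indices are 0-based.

[1] R0 /= -1  ⇒  (1, 0, 3)
     R1 -= 3·R0  ⇒  (0, 3, -8)
     R2 -= -4·R0  ⇒  (0, 2, 11)
[2] R1 /= 3  ⇒  (0, 1, -8/3)
     R2 -= 2·R1  ⇒  (0, 0, 49/3)
[3] R2 /= 49/3  ⇒  (0, 0, 1)
     R0 -= 3·R2  ⇒  (1, 0, 0)
     R1 -= -8/3·R2  ⇒  (0, 1, 0)

rank = 3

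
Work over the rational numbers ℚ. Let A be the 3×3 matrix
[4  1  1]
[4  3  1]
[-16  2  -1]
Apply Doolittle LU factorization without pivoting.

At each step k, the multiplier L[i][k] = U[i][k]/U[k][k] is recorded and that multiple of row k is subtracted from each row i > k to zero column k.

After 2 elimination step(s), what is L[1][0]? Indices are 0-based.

L[1][0] = 1

Step 1: pivot at (0,0) is 4.
  row1 ← row1 − (1)·row0  ⇒  L[1][0]=1, U row1=(0, 2, 0)
  row2 ← row2 − (-4)·row0  ⇒  L[2][0]=-4, U row2=(0, 6, 3)
Step 2: pivot at (1,1) is 2.
  row2 ← row2 − (3)·row1  ⇒  L[2][1]=3, U row2=(0, 0, 3)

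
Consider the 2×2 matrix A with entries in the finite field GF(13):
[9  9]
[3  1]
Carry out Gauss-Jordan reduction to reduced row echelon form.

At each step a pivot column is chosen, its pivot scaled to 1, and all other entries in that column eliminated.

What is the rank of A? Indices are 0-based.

rank = 2

step 1: normalize row 0 (÷9) = (1, 1)
  row 1: subtract 3×row0 = (0, 11)
step 2: normalize row 1 (÷11) = (0, 1)
  row 0: subtract 1×row1 = (1, 0)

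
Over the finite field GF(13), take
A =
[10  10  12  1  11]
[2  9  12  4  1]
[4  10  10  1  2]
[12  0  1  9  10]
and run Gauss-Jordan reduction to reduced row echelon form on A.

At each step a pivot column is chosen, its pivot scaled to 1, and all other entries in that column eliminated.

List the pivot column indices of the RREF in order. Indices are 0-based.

step 1: normalize row 0 (÷10) = (1, 1, 9, 4, 5)
  row 1: subtract 2×row0 = (0, 7, 7, 9, 4)
  row 2: subtract 4×row0 = (0, 6, 0, 11, 8)
  row 3: subtract 12×row0 = (0, 1, 10, 0, 2)
step 2: normalize row 1 (÷7) = (0, 1, 1, 5, 8)
  row 0: subtract 1×row1 = (1, 0, 8, 12, 10)
  row 2: subtract 6×row1 = (0, 0, 7, 7, 12)
  row 3: subtract 1×row1 = (0, 0, 9, 8, 7)
step 3: normalize row 2 (÷7) = (0, 0, 1, 1, 11)
  row 0: subtract 8×row2 = (1, 0, 0, 4, 0)
  row 1: subtract 1×row2 = (0, 1, 0, 4, 10)
  row 3: subtract 9×row2 = (0, 0, 0, 12, 12)
step 4: normalize row 3 (÷12) = (0, 0, 0, 1, 1)
  row 0: subtract 4×row3 = (1, 0, 0, 0, 9)
  row 1: subtract 4×row3 = (0, 1, 0, 0, 6)
  row 2: subtract 1×row3 = (0, 0, 1, 0, 10)

pivot columns: 0, 1, 2, 3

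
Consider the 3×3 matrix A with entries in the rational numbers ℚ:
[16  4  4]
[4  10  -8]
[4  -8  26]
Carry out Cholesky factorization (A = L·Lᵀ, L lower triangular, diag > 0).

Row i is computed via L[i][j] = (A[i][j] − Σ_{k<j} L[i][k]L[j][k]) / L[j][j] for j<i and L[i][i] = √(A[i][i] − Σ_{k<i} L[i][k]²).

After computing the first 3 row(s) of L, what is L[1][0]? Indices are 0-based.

L[1][0] = 1

Step 1: L[0][0] = √(16) = 4.
  L[1][0] = (4) / L[0][0] = 1.
Step 2: L[1][1] = √(9) = 3.
  L[2][0] = (4) / L[0][0] = 1.
  L[2][1] = (-9) / L[1][1] = -3.
Step 3: L[2][2] = √(16) = 4.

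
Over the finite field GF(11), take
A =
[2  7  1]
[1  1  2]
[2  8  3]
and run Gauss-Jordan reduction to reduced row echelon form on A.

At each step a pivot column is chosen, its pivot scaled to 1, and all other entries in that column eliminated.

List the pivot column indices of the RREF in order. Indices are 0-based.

pivot columns: 0, 1, 2

step 1: normalize row 0 (÷2) = (1, 9, 6)
  row 1: subtract 1×row0 = (0, 3, 7)
  row 2: subtract 2×row0 = (0, 1, 2)
step 2: normalize row 1 (÷3) = (0, 1, 6)
  row 0: subtract 9×row1 = (1, 0, 7)
  row 2: subtract 1×row1 = (0, 0, 7)
step 3: normalize row 2 (÷7) = (0, 0, 1)
  row 0: subtract 7×row2 = (1, 0, 0)
  row 1: subtract 6×row2 = (0, 1, 0)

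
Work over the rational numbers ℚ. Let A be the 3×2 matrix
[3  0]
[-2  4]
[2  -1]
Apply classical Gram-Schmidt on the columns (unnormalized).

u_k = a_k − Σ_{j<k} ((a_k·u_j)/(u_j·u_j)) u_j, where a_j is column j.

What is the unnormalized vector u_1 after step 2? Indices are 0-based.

Step 1: u_0 = a_0 = (3, -2, 2).
Step 2: u_1 = a_1 − (-10/17)·u_0 = (30/17, 48/17, 3/17).

u_1 = (30/17, 48/17, 3/17)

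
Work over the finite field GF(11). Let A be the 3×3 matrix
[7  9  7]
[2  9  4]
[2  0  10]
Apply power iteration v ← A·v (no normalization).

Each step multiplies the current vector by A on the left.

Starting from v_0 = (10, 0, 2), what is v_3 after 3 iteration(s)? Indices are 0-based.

v_0 = (10, 0, 2).
v_1 = A·v_0 = (7, 6, 7).
v_2 = A·v_1 = (9, 8, 7).
v_3 = A·v_2 = (8, 8, 0).

v_3 = (8, 8, 0)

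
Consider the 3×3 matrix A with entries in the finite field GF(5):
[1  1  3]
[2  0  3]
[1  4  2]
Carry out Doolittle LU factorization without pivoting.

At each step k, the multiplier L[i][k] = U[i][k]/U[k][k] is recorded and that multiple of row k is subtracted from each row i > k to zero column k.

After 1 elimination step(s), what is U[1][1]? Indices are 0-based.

U[1][1] = 3

Step 1: pivot at (0,0) is 1.
  row1 ← row1 − (2)·row0  ⇒  L[1][0]=2, U row1=(0, 3, 2)
  row2 ← row2 − (1)·row0  ⇒  L[2][0]=1, U row2=(0, 3, 4)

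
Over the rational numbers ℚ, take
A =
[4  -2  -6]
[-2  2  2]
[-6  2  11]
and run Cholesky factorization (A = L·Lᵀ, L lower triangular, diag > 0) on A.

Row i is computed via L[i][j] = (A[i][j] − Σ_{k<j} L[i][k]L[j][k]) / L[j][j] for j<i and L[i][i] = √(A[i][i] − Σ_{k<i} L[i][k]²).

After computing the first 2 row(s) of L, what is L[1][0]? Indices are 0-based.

Step 1: L[0][0] = √(4) = 2.
  L[1][0] = (-2) / L[0][0] = -1.
Step 2: L[1][1] = √(1) = 1.

L[1][0] = -1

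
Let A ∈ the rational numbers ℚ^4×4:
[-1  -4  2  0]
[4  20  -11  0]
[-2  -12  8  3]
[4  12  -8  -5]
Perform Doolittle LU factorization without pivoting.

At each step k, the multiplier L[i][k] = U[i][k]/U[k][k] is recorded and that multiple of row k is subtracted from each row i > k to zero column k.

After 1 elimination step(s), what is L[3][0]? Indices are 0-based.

Step 1: pivot at (0,0) is -1.
  row1 ← row1 − (-4)·row0  ⇒  L[1][0]=-4, U row1=(0, 4, -3, 0)
  row2 ← row2 − (2)·row0  ⇒  L[2][0]=2, U row2=(0, -4, 4, 3)
  row3 ← row3 − (-4)·row0  ⇒  L[3][0]=-4, U row3=(0, -4, 0, -5)

L[3][0] = -4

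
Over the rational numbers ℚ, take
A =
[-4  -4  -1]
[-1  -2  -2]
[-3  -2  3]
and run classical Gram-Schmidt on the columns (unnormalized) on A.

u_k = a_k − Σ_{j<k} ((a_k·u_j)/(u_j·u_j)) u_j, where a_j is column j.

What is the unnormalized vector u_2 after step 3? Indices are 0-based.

Step 1: u_0 = a_0 = (-4, -1, -3).
Step 2: u_1 = a_1 − (12/13)·u_0 = (-4/13, -14/13, 10/13).
Step 3: u_2 = a_2 − (-3/26)·u_0 − (31/12)·u_1 = (-2/3, 2/3, 2/3).

u_2 = (-2/3, 2/3, 2/3)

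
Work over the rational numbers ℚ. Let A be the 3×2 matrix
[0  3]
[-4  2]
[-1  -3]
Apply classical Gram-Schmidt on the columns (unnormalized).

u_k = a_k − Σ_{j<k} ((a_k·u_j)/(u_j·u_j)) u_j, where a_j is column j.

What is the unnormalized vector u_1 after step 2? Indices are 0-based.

u_1 = (3, 14/17, -56/17)

Step 1: u_0 = a_0 = (0, -4, -1).
Step 2: u_1 = a_1 − (-5/17)·u_0 = (3, 14/17, -56/17).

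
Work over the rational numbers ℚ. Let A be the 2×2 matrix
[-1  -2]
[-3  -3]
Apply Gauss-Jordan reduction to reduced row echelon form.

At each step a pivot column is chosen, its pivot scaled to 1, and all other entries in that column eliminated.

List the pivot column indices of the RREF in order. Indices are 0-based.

pivot columns: 0, 1

[1] R0 /= -1  ⇒  (1, 2)
     R1 -= -3·R0  ⇒  (0, 3)
[2] R1 /= 3  ⇒  (0, 1)
     R0 -= 2·R1  ⇒  (1, 0)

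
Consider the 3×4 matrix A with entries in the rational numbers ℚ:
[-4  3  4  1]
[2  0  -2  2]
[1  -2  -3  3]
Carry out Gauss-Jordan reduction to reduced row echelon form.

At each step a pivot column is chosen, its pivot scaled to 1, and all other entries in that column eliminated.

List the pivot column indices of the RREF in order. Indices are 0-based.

step 1: normalize row 0 (÷-4) = (1, -3/4, -1, -1/4)
  row 1: subtract 2×row0 = (0, 3/2, 0, 5/2)
  row 2: subtract 1×row0 = (0, -5/4, -2, 13/4)
step 2: normalize row 1 (÷3/2) = (0, 1, 0, 5/3)
  row 0: subtract -3/4×row1 = (1, 0, -1, 1)
  row 2: subtract -5/4×row1 = (0, 0, -2, 16/3)
step 3: normalize row 2 (÷-2) = (0, 0, 1, -8/3)
  row 0: subtract -1×row2 = (1, 0, 0, -5/3)

pivot columns: 0, 1, 2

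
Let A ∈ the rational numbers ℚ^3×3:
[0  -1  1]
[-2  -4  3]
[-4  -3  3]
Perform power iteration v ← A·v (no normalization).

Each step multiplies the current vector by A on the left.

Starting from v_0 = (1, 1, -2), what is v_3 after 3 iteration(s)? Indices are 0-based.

v_0 = (1, 1, -2).
v_1 = A·v_0 = (-3, -12, -13).
v_2 = A·v_1 = (-1, 15, 9).
v_3 = A·v_2 = (-6, -31, -14).

v_3 = (-6, -31, -14)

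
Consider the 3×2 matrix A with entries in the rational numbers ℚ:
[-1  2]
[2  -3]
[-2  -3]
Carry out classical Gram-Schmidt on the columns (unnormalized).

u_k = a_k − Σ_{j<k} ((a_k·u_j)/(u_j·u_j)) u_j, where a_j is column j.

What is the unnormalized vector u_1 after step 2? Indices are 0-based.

u_1 = (16/9, -23/9, -31/9)

Step 1: u_0 = a_0 = (-1, 2, -2).
Step 2: u_1 = a_1 − (-2/9)·u_0 = (16/9, -23/9, -31/9).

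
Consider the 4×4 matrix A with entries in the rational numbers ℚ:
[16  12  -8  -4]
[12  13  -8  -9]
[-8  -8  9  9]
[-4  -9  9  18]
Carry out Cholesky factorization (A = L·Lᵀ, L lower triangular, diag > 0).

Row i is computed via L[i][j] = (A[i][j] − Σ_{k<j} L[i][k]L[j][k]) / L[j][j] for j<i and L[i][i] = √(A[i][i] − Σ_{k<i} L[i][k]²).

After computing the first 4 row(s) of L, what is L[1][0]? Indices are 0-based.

L[1][0] = 3

Step 1: L[0][0] = √(16) = 4.
  L[1][0] = (12) / L[0][0] = 3.
Step 2: L[1][1] = √(4) = 2.
  L[2][0] = (-8) / L[0][0] = -2.
  L[2][1] = (-2) / L[1][1] = -1.
Step 3: L[2][2] = √(4) = 2.
  L[3][0] = (-4) / L[0][0] = -1.
  L[3][1] = (-6) / L[1][1] = -3.
  L[3][2] = (4) / L[2][2] = 2.
Step 4: L[3][3] = √(4) = 2.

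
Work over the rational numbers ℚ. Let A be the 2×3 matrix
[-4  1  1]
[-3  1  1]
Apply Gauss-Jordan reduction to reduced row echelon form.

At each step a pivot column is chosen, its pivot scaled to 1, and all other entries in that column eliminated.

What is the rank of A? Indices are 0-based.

rank = 2

pivot(0,0)=-4: scale R0 → (1, -1/4, -1/4)
  clear (1,0): R1 −= (-3)R0 → (0, 1/4, 1/4)
pivot(1,1)=1/4: scale R1 → (0, 1, 1)
  clear (0,1): R0 −= (-1/4)R1 → (1, 0, 0)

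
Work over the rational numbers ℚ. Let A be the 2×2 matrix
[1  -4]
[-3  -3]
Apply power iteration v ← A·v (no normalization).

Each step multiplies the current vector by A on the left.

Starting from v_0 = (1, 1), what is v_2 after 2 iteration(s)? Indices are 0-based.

v_2 = (21, 27)

v_0 = (1, 1).
v_1 = A·v_0 = (-3, -6).
v_2 = A·v_1 = (21, 27).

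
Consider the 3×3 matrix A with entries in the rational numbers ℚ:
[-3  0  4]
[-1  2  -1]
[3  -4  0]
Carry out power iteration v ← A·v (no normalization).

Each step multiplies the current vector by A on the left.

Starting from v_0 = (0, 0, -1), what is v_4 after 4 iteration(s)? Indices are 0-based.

v_0 = (0, 0, -1).
v_1 = A·v_0 = (-4, 1, 0).
v_2 = A·v_1 = (12, 6, -16).
v_3 = A·v_2 = (-100, 16, 12).
v_4 = A·v_3 = (348, 120, -364).

v_4 = (348, 120, -364)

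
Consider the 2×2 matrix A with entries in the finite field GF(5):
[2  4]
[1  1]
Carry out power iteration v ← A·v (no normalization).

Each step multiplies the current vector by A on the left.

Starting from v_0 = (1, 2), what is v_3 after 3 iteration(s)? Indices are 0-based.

v_0 = (1, 2).
v_1 = A·v_0 = (0, 3).
v_2 = A·v_1 = (2, 3).
v_3 = A·v_2 = (1, 0).

v_3 = (1, 0)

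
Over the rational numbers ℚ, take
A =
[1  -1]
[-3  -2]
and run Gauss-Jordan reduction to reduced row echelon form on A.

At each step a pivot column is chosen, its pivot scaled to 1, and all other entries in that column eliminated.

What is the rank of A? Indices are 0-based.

pivot(0,0)=1: scale R0 → (1, -1)
  clear (1,0): R1 −= (-3)R0 → (0, -5)
pivot(1,1)=-5: scale R1 → (0, 1)
  clear (0,1): R0 −= (-1)R1 → (1, 0)

rank = 2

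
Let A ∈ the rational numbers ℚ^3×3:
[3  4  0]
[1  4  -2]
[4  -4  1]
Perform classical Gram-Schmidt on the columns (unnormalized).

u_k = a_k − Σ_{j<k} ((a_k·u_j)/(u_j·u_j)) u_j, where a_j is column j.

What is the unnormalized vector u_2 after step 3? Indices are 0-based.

Step 1: u_0 = a_0 = (3, 1, 4).
Step 2: u_1 = a_1 − (0)·u_0 = (4, 4, -4).
Step 3: u_2 = a_2 − (1/13)·u_0 − (-1/4)·u_1 = (10/13, -14/13, -4/13).

u_2 = (10/13, -14/13, -4/13)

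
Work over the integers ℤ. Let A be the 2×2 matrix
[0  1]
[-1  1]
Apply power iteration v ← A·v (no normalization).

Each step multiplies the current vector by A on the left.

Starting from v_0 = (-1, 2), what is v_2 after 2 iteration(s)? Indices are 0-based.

v_2 = (3, 1)

v_0 = (-1, 2).
v_1 = A·v_0 = (2, 3).
v_2 = A·v_1 = (3, 1).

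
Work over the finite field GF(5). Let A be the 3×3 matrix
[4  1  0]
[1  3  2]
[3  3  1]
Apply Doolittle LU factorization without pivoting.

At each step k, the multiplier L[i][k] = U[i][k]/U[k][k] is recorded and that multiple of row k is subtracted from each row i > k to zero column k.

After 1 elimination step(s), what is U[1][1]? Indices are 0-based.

[col 0] pivot 4
  R1 -= 4*R0 → (0, 4, 2)  (L[1][0] := 4)
  R2 -= 2*R0 → (0, 1, 1)  (L[2][0] := 2)

U[1][1] = 4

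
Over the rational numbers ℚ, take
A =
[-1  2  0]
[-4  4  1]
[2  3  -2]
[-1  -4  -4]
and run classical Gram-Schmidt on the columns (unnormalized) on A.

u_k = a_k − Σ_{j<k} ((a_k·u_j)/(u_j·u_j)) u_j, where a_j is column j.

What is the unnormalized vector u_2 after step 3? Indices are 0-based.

u_2 = (-310/463, -225/463, -1272/463, -1334/463)

Step 1: u_0 = a_0 = (-1, -4, 2, -1).
Step 2: u_1 = a_1 − (-4/11)·u_0 = (18/11, 28/11, 41/11, -48/11).
Step 3: u_2 = a_2 − (-2/11)·u_0 − (138/463)·u_1 = (-310/463, -225/463, -1272/463, -1334/463).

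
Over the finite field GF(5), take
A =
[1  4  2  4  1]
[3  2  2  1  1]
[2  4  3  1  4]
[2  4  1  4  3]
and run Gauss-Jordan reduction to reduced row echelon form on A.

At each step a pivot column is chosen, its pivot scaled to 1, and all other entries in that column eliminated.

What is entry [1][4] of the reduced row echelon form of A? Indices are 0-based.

M[1][4] = 0

[1] R0 /= 1  ⇒  (1, 4, 2, 4, 1)
     R1 -= 3·R0  ⇒  (0, 0, 1, 4, 3)
     R2 -= 2·R0  ⇒  (0, 1, 4, 3, 2)
     R3 -= 2·R0  ⇒  (0, 1, 2, 1, 1)
[2] R1 <-> R2
[2] R1 /= 1  ⇒  (0, 1, 4, 3, 2)
     R0 -= 4·R1  ⇒  (1, 0, 1, 2, 3)
     R3 -= 1·R1  ⇒  (0, 0, 3, 3, 4)
[3] R2 /= 1  ⇒  (0, 0, 1, 4, 3)
     R0 -= 1·R2  ⇒  (1, 0, 0, 3, 0)
     R1 -= 4·R2  ⇒  (0, 1, 0, 2, 0)
     R3 -= 3·R2  ⇒  (0, 0, 0, 1, 0)
[4] R3 /= 1  ⇒  (0, 0, 0, 1, 0)
     R0 -= 3·R3  ⇒  (1, 0, 0, 0, 0)
     R1 -= 2·R3  ⇒  (0, 1, 0, 0, 0)
     R2 -= 4·R3  ⇒  (0, 0, 1, 0, 3)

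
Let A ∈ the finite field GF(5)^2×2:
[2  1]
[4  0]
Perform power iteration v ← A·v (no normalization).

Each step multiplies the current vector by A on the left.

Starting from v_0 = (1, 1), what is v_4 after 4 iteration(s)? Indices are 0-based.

v_4 = (4, 3)

v_0 = (1, 1).
v_1 = A·v_0 = (3, 4).
v_2 = A·v_1 = (0, 2).
v_3 = A·v_2 = (2, 0).
v_4 = A·v_3 = (4, 3).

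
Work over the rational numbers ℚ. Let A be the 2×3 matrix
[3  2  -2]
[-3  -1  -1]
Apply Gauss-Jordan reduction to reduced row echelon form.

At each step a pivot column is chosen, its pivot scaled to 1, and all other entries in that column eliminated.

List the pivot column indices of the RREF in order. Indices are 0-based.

[1] R0 /= 3  ⇒  (1, 2/3, -2/3)
     R1 -= -3·R0  ⇒  (0, 1, -3)
[2] R1 /= 1  ⇒  (0, 1, -3)
     R0 -= 2/3·R1  ⇒  (1, 0, 4/3)

pivot columns: 0, 1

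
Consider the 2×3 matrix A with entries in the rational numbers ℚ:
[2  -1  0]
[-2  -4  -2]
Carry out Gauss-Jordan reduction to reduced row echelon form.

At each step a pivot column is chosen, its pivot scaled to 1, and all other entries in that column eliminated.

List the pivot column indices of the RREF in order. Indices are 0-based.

pivot columns: 0, 1

pivot(0,0)=2: scale R0 → (1, -1/2, 0)
  clear (1,0): R1 −= (-2)R0 → (0, -5, -2)
pivot(1,1)=-5: scale R1 → (0, 1, 2/5)
  clear (0,1): R0 −= (-1/2)R1 → (1, 0, 1/5)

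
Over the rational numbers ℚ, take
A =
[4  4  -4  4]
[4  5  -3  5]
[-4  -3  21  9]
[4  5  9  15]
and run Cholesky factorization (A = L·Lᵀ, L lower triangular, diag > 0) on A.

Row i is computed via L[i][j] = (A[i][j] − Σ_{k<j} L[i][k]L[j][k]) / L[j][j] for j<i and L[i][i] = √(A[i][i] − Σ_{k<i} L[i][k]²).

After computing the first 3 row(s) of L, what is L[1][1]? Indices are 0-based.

Step 1: L[0][0] = √(4) = 2.
  L[1][0] = (4) / L[0][0] = 2.
Step 2: L[1][1] = √(1) = 1.
  L[2][0] = (-4) / L[0][0] = -2.
  L[2][1] = (1) / L[1][1] = 1.
Step 3: L[2][2] = √(16) = 4.

L[1][1] = 1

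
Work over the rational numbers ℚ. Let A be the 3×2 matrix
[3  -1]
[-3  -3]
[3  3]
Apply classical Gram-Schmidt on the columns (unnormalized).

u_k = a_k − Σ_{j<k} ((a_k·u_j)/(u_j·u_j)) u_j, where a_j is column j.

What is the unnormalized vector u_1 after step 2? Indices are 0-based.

Step 1: u_0 = a_0 = (3, -3, 3).
Step 2: u_1 = a_1 − (5/9)·u_0 = (-8/3, -4/3, 4/3).

u_1 = (-8/3, -4/3, 4/3)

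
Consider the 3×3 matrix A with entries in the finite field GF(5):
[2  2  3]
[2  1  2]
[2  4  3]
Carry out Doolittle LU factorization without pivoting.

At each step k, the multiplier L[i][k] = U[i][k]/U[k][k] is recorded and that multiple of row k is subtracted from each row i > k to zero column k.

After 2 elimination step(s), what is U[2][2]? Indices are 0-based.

k=0: U[0][0]=2
  eliminate (1,0): mult=1, new row 1: (0, 4, 4); set L[1][0]=1
  eliminate (2,0): mult=1, new row 2: (0, 2, 0); set L[2][0]=1
k=1: U[1][1]=4
  eliminate (2,1): mult=3, new row 2: (0, 0, 3); set L[2][1]=3

U[2][2] = 3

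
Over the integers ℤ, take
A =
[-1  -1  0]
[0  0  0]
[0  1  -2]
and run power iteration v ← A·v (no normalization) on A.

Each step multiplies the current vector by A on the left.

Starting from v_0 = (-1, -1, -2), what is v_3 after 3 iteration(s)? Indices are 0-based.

v_3 = (2, 0, 12)

v_0 = (-1, -1, -2).
v_1 = A·v_0 = (2, 0, 3).
v_2 = A·v_1 = (-2, 0, -6).
v_3 = A·v_2 = (2, 0, 12).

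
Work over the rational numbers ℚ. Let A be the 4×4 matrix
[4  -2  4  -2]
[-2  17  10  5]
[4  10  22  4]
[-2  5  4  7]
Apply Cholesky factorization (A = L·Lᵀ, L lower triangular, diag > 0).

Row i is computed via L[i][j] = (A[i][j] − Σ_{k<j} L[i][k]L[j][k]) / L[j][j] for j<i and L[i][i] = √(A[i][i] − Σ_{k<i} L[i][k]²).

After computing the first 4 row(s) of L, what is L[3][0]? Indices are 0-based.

Step 1: L[0][0] = √(4) = 2.
  L[1][0] = (-2) / L[0][0] = -1.
Step 2: L[1][1] = √(16) = 4.
  L[2][0] = (4) / L[0][0] = 2.
  L[2][1] = (12) / L[1][1] = 3.
Step 3: L[2][2] = √(9) = 3.
  L[3][0] = (-2) / L[0][0] = -1.
  L[3][1] = (4) / L[1][1] = 1.
  L[3][2] = (3) / L[2][2] = 1.
Step 4: L[3][3] = √(4) = 2.

L[3][0] = -1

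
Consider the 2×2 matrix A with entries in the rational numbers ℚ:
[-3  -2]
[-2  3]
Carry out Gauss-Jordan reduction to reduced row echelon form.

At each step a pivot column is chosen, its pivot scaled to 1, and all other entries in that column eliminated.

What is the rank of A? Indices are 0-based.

rank = 2

step 1: normalize row 0 (÷-3) = (1, 2/3)
  row 1: subtract -2×row0 = (0, 13/3)
step 2: normalize row 1 (÷13/3) = (0, 1)
  row 0: subtract 2/3×row1 = (1, 0)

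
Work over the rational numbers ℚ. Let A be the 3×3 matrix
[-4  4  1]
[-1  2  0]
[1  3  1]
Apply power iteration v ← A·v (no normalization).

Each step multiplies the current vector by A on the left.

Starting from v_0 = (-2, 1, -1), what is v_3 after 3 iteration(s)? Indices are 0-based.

v_3 = (123, 22, -14)

v_0 = (-2, 1, -1).
v_1 = A·v_0 = (11, 4, 0).
v_2 = A·v_1 = (-28, -3, 23).
v_3 = A·v_2 = (123, 22, -14).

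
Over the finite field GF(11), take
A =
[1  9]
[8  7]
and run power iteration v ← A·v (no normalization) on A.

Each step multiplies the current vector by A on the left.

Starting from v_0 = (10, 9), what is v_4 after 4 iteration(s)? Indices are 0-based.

v_4 = (0, 5)

v_0 = (10, 9).
v_1 = A·v_0 = (3, 0).
v_2 = A·v_1 = (3, 2).
v_3 = A·v_2 = (10, 5).
v_4 = A·v_3 = (0, 5).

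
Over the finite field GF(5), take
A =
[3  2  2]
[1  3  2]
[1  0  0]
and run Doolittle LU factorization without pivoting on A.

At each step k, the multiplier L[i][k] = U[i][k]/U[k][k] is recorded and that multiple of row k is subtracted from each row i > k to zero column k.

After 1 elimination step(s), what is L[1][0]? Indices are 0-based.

L[1][0] = 2

[col 0] pivot 3
  R1 -= 2*R0 → (0, 4, 3)  (L[1][0] := 2)
  R2 -= 2*R0 → (0, 1, 1)  (L[2][0] := 2)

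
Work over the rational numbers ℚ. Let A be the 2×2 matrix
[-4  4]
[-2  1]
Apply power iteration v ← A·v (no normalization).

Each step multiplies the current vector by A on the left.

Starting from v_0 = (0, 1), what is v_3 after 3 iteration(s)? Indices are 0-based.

v_3 = (20, 17)

v_0 = (0, 1).
v_1 = A·v_0 = (4, 1).
v_2 = A·v_1 = (-12, -7).
v_3 = A·v_2 = (20, 17).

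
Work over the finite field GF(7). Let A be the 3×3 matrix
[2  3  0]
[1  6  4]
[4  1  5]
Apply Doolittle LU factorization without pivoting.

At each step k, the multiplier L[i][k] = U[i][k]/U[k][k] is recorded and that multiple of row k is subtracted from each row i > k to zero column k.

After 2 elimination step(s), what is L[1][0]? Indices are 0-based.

Step 1: pivot at (0,0) is 2.
  row1 ← row1 − (4)·row0  ⇒  L[1][0]=4, U row1=(0, 1, 4)
  row2 ← row2 − (2)·row0  ⇒  L[2][0]=2, U row2=(0, 2, 5)
Step 2: pivot at (1,1) is 1.
  row2 ← row2 − (2)·row1  ⇒  L[2][1]=2, U row2=(0, 0, 4)

L[1][0] = 4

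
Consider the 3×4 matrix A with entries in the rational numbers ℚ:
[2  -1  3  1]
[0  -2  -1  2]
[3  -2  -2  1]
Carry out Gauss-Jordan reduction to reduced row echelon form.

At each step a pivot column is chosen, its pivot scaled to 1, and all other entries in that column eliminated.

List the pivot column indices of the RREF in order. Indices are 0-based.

pivot columns: 0, 1, 2

pivot(0,0)=2: scale R0 → (1, -1/2, 3/2, 1/2)
  clear (2,0): R2 −= (3)R0 → (0, -1/2, -13/2, -1/2)
pivot(1,1)=-2: scale R1 → (0, 1, 1/2, -1)
  clear (0,1): R0 −= (-1/2)R1 → (1, 0, 7/4, 0)
  clear (2,1): R2 −= (-1/2)R1 → (0, 0, -25/4, -1)
pivot(2,2)=-25/4: scale R2 → (0, 0, 1, 4/25)
  clear (0,2): R0 −= (7/4)R2 → (1, 0, 0, -7/25)
  clear (1,2): R1 −= (1/2)R2 → (0, 1, 0, -27/25)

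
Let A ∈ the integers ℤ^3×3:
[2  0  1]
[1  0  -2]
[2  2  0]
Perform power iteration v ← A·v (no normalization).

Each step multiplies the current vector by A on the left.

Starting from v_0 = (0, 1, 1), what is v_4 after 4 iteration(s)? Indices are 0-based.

v_0 = (0, 1, 1).
v_1 = A·v_0 = (1, -2, 2).
v_2 = A·v_1 = (4, -3, -2).
v_3 = A·v_2 = (6, 8, 2).
v_4 = A·v_3 = (14, 2, 28).

v_4 = (14, 2, 28)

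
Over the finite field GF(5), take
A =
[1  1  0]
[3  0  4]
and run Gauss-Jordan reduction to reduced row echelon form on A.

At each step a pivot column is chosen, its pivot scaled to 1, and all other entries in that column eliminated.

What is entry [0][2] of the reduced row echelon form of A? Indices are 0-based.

step 1: normalize row 0 (÷1) = (1, 1, 0)
  row 1: subtract 3×row0 = (0, 2, 4)
step 2: normalize row 1 (÷2) = (0, 1, 2)
  row 0: subtract 1×row1 = (1, 0, 3)

M[0][2] = 3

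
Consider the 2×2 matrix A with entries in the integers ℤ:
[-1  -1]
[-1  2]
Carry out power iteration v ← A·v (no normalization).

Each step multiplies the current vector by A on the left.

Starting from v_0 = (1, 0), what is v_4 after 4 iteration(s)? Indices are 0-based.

v_0 = (1, 0).
v_1 = A·v_0 = (-1, -1).
v_2 = A·v_1 = (2, -1).
v_3 = A·v_2 = (-1, -4).
v_4 = A·v_3 = (5, -7).

v_4 = (5, -7)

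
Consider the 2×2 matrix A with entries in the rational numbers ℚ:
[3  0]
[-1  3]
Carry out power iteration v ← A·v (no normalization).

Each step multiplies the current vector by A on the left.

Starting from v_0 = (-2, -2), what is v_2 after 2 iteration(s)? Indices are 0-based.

v_2 = (-18, -6)

v_0 = (-2, -2).
v_1 = A·v_0 = (-6, -4).
v_2 = A·v_1 = (-18, -6).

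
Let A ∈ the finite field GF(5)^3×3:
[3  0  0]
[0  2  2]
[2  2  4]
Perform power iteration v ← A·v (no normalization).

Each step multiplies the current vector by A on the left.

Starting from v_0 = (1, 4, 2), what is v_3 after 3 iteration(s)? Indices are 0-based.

v_3 = (2, 4, 1)

v_0 = (1, 4, 2).
v_1 = A·v_0 = (3, 2, 3).
v_2 = A·v_1 = (4, 0, 2).
v_3 = A·v_2 = (2, 4, 1).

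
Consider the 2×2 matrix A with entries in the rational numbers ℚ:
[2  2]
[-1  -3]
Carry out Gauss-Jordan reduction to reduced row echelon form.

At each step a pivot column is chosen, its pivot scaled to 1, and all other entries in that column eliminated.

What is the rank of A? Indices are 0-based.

rank = 2

pivot(0,0)=2: scale R0 → (1, 1)
  clear (1,0): R1 −= (-1)R0 → (0, -2)
pivot(1,1)=-2: scale R1 → (0, 1)
  clear (0,1): R0 −= (1)R1 → (1, 0)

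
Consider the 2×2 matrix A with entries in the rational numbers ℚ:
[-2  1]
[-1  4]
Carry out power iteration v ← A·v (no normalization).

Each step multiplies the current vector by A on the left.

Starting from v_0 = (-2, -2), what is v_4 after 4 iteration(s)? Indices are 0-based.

v_0 = (-2, -2).
v_1 = A·v_0 = (2, -6).
v_2 = A·v_1 = (-10, -26).
v_3 = A·v_2 = (-6, -94).
v_4 = A·v_3 = (-82, -370).

v_4 = (-82, -370)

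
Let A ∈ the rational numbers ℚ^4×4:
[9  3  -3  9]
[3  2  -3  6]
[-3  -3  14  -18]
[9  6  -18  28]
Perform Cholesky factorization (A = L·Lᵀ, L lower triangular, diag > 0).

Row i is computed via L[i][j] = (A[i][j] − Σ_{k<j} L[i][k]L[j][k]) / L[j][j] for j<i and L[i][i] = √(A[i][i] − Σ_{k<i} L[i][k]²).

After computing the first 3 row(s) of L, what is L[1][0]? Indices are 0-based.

Step 1: L[0][0] = √(9) = 3.
  L[1][0] = (3) / L[0][0] = 1.
Step 2: L[1][1] = √(1) = 1.
  L[2][0] = (-3) / L[0][0] = -1.
  L[2][1] = (-2) / L[1][1] = -2.
Step 3: L[2][2] = √(9) = 3.

L[1][0] = 1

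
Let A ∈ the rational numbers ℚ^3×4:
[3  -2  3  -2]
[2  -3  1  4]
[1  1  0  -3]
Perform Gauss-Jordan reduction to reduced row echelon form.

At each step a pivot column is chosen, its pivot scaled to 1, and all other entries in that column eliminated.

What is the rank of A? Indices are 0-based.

step 1: normalize row 0 (÷3) = (1, -2/3, 1, -2/3)
  row 1: subtract 2×row0 = (0, -5/3, -1, 16/3)
  row 2: subtract 1×row0 = (0, 5/3, -1, -7/3)
step 2: normalize row 1 (÷-5/3) = (0, 1, 3/5, -16/5)
  row 0: subtract -2/3×row1 = (1, 0, 7/5, -14/5)
  row 2: subtract 5/3×row1 = (0, 0, -2, 3)
step 3: normalize row 2 (÷-2) = (0, 0, 1, -3/2)
  row 0: subtract 7/5×row2 = (1, 0, 0, -7/10)
  row 1: subtract 3/5×row2 = (0, 1, 0, -23/10)

rank = 3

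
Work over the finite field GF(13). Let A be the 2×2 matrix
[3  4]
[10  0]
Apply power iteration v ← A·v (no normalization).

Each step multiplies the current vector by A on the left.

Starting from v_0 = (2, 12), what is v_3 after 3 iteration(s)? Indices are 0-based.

v_3 = (0, 2)

v_0 = (2, 12).
v_1 = A·v_0 = (2, 7).
v_2 = A·v_1 = (8, 7).
v_3 = A·v_2 = (0, 2).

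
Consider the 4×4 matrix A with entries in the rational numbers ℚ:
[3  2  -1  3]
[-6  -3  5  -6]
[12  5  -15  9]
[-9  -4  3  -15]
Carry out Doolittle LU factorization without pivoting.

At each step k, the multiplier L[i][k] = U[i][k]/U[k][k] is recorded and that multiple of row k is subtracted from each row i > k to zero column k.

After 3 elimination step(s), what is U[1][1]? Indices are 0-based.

U[1][1] = 1

[col 0] pivot 3
  R1 -= -2*R0 → (0, 1, 3, 0)  (L[1][0] := -2)
  R2 -= 4*R0 → (0, -3, -11, -3)  (L[2][0] := 4)
  R3 -= -3*R0 → (0, 2, 0, -6)  (L[3][0] := -3)
[col 1] pivot 1
  R2 -= -3*R1 → (0, 0, -2, -3)  (L[2][1] := -3)
  R3 -= 2*R1 → (0, 0, -6, -6)  (L[3][1] := 2)
[col 2] pivot -2
  R3 -= 3*R2 → (0, 0, 0, 3)  (L[3][2] := 3)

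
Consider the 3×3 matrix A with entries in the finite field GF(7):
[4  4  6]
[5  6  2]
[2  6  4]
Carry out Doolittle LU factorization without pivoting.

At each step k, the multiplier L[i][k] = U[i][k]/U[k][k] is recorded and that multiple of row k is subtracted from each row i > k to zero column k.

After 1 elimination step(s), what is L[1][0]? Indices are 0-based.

L[1][0] = 3

k=0: U[0][0]=4
  eliminate (1,0): mult=3, new row 1: (0, 1, 5); set L[1][0]=3
  eliminate (2,0): mult=4, new row 2: (0, 4, 1); set L[2][0]=4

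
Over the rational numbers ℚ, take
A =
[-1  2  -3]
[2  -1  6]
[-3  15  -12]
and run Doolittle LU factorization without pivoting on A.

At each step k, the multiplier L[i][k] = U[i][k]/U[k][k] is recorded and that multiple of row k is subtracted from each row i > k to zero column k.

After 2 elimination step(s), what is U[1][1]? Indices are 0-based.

U[1][1] = 3

[col 0] pivot -1
  R1 -= -2*R0 → (0, 3, 0)  (L[1][0] := -2)
  R2 -= 3*R0 → (0, 9, -3)  (L[2][0] := 3)
[col 1] pivot 3
  R2 -= 3*R1 → (0, 0, -3)  (L[2][1] := 3)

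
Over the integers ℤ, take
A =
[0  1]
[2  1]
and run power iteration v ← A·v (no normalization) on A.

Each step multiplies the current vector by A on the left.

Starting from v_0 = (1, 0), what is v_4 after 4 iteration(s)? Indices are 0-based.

v_0 = (1, 0).
v_1 = A·v_0 = (0, 2).
v_2 = A·v_1 = (2, 2).
v_3 = A·v_2 = (2, 6).
v_4 = A·v_3 = (6, 10).

v_4 = (6, 10)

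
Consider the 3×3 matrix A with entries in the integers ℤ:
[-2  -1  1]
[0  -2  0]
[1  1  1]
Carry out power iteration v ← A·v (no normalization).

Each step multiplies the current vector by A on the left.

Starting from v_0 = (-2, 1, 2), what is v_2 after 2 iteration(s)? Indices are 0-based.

v_0 = (-2, 1, 2).
v_1 = A·v_0 = (5, -2, 1).
v_2 = A·v_1 = (-7, 4, 4).

v_2 = (-7, 4, 4)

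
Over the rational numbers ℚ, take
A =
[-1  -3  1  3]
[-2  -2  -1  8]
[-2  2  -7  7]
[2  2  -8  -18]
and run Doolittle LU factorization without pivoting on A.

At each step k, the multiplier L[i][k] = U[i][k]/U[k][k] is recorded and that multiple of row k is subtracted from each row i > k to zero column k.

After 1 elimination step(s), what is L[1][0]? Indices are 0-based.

Step 1: pivot at (0,0) is -1.
  row1 ← row1 − (2)·row0  ⇒  L[1][0]=2, U row1=(0, 4, -3, 2)
  row2 ← row2 − (2)·row0  ⇒  L[2][0]=2, U row2=(0, 8, -9, 1)
  row3 ← row3 − (-2)·row0  ⇒  L[3][0]=-2, U row3=(0, -4, -6, -12)

L[1][0] = 2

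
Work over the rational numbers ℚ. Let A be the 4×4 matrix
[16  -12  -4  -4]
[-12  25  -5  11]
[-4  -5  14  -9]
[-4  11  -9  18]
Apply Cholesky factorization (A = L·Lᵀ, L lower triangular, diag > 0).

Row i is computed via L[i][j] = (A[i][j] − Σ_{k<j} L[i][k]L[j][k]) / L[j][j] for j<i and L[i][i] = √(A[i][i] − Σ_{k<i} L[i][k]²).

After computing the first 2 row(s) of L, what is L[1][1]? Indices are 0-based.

L[1][1] = 4

Step 1: L[0][0] = √(16) = 4.
  L[1][0] = (-12) / L[0][0] = -3.
Step 2: L[1][1] = √(16) = 4.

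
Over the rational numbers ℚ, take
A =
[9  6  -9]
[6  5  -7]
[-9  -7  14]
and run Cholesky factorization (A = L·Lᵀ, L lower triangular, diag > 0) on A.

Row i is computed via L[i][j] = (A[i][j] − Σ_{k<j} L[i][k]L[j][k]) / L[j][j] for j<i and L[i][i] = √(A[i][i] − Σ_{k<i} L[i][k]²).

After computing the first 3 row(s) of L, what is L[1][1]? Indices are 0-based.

Step 1: L[0][0] = √(9) = 3.
  L[1][0] = (6) / L[0][0] = 2.
Step 2: L[1][1] = √(1) = 1.
  L[2][0] = (-9) / L[0][0] = -3.
  L[2][1] = (-1) / L[1][1] = -1.
Step 3: L[2][2] = √(4) = 2.

L[1][1] = 1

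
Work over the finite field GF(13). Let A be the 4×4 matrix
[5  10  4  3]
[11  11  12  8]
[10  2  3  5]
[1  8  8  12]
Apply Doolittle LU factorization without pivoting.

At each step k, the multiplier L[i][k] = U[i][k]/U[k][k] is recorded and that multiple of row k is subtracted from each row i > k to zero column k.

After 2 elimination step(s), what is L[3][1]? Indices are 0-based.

[col 0] pivot 5
  R1 -= 10*R0 → (0, 2, 11, 4)  (L[1][0] := 10)
  R2 -= 2*R0 → (0, 8, 8, 12)  (L[2][0] := 2)
  R3 -= 8*R0 → (0, 6, 2, 1)  (L[3][0] := 8)
[col 1] pivot 2
  R2 -= 4*R1 → (0, 0, 3, 9)  (L[2][1] := 4)
  R3 -= 3*R1 → (0, 0, 8, 2)  (L[3][1] := 3)

L[3][1] = 3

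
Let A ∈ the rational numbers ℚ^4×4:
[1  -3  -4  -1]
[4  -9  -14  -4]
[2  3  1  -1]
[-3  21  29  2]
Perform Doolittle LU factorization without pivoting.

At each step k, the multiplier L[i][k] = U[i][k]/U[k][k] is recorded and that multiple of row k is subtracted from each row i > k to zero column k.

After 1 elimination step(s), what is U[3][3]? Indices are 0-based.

U[3][3] = -1

k=0: U[0][0]=1
  eliminate (1,0): mult=4, new row 1: (0, 3, 2, 0); set L[1][0]=4
  eliminate (2,0): mult=2, new row 2: (0, 9, 9, 1); set L[2][0]=2
  eliminate (3,0): mult=-3, new row 3: (0, 12, 17, -1); set L[3][0]=-3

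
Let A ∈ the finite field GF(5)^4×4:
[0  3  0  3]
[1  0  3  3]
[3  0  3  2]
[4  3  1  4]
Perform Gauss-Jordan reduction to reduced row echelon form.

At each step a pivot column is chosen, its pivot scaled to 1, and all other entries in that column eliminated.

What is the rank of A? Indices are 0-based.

step 1: exchange rows 0,1
step 1: normalize row 0 (÷1) = (1, 0, 3, 3)
  row 2: subtract 3×row0 = (0, 0, 4, 3)
  row 3: subtract 4×row0 = (0, 3, 4, 2)
step 2: normalize row 1 (÷3) = (0, 1, 0, 1)
  row 3: subtract 3×row1 = (0, 0, 4, 4)
step 3: normalize row 2 (÷4) = (0, 0, 1, 2)
  row 0: subtract 3×row2 = (1, 0, 0, 2)
  row 3: subtract 4×row2 = (0, 0, 0, 1)
step 4: normalize row 3 (÷1) = (0, 0, 0, 1)
  row 0: subtract 2×row3 = (1, 0, 0, 0)
  row 1: subtract 1×row3 = (0, 1, 0, 0)
  row 2: subtract 2×row3 = (0, 0, 1, 0)

rank = 4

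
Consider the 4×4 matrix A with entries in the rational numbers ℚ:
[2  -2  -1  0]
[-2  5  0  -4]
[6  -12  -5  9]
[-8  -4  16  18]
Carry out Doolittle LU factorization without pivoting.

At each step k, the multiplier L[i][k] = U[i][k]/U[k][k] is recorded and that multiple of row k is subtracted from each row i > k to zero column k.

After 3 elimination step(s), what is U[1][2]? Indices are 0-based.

k=0: U[0][0]=2
  eliminate (1,0): mult=-1, new row 1: (0, 3, -1, -4); set L[1][0]=-1
  eliminate (2,0): mult=3, new row 2: (0, -6, -2, 9); set L[2][0]=3
  eliminate (3,0): mult=-4, new row 3: (0, -12, 12, 18); set L[3][0]=-4
k=1: U[1][1]=3
  eliminate (2,1): mult=-2, new row 2: (0, 0, -4, 1); set L[2][1]=-2
  eliminate (3,1): mult=-4, new row 3: (0, 0, 8, 2); set L[3][1]=-4
k=2: U[2][2]=-4
  eliminate (3,2): mult=-2, new row 3: (0, 0, 0, 4); set L[3][2]=-2

U[1][2] = -1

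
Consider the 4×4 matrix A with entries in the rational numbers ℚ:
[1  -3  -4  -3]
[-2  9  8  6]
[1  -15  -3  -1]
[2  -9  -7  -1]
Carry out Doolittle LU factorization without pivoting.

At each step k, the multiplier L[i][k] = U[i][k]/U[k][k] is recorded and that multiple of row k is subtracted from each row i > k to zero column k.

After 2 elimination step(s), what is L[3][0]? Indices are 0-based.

L[3][0] = 2

k=0: U[0][0]=1
  eliminate (1,0): mult=-2, new row 1: (0, 3, 0, 0); set L[1][0]=-2
  eliminate (2,0): mult=1, new row 2: (0, -12, 1, 2); set L[2][0]=1
  eliminate (3,0): mult=2, new row 3: (0, -3, 1, 5); set L[3][0]=2
k=1: U[1][1]=3
  eliminate (2,1): mult=-4, new row 2: (0, 0, 1, 2); set L[2][1]=-4
  eliminate (3,1): mult=-1, new row 3: (0, 0, 1, 5); set L[3][1]=-1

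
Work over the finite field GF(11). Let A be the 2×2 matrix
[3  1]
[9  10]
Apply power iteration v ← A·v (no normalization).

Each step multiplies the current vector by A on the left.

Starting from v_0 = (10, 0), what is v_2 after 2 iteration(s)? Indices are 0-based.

v_0 = (10, 0).
v_1 = A·v_0 = (8, 2).
v_2 = A·v_1 = (4, 4).

v_2 = (4, 4)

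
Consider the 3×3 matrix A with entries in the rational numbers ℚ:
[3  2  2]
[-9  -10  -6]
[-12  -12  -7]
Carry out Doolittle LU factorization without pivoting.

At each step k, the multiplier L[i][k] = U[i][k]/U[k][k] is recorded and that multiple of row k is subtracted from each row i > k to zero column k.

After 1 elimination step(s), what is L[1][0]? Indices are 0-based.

L[1][0] = -3

k=0: U[0][0]=3
  eliminate (1,0): mult=-3, new row 1: (0, -4, 0); set L[1][0]=-3
  eliminate (2,0): mult=-4, new row 2: (0, -4, 1); set L[2][0]=-4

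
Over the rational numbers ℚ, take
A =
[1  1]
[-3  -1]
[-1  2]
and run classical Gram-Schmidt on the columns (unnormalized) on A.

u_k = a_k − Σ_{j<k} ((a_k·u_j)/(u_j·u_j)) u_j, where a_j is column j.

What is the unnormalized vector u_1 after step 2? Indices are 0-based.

u_1 = (9/11, -5/11, 24/11)

Step 1: u_0 = a_0 = (1, -3, -1).
Step 2: u_1 = a_1 − (2/11)·u_0 = (9/11, -5/11, 24/11).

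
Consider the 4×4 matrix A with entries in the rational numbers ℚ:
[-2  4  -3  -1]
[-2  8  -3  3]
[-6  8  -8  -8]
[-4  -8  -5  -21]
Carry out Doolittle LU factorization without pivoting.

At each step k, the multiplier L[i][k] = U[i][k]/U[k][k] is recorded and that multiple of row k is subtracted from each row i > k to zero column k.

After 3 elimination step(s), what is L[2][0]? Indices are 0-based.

L[2][0] = 3

[col 0] pivot -2
  R1 -= 1*R0 → (0, 4, 0, 4)  (L[1][0] := 1)
  R2 -= 3*R0 → (0, -4, 1, -5)  (L[2][0] := 3)
  R3 -= 2*R0 → (0, -16, 1, -19)  (L[3][0] := 2)
[col 1] pivot 4
  R2 -= -1*R1 → (0, 0, 1, -1)  (L[2][1] := -1)
  R3 -= -4*R1 → (0, 0, 1, -3)  (L[3][1] := -4)
[col 2] pivot 1
  R3 -= 1*R2 → (0, 0, 0, -2)  (L[3][2] := 1)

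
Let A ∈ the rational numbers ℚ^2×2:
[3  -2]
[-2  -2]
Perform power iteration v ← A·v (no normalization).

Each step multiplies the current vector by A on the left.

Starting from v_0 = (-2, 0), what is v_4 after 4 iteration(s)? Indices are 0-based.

v_4 = (-346, 84)

v_0 = (-2, 0).
v_1 = A·v_0 = (-6, 4).
v_2 = A·v_1 = (-26, 4).
v_3 = A·v_2 = (-86, 44).
v_4 = A·v_3 = (-346, 84).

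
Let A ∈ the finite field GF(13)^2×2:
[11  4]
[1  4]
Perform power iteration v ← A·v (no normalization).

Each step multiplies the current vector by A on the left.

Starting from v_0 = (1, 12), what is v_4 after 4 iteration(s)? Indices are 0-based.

v_4 = (12, 4)

v_0 = (1, 12).
v_1 = A·v_0 = (7, 10).
v_2 = A·v_1 = (0, 8).
v_3 = A·v_2 = (6, 6).
v_4 = A·v_3 = (12, 4).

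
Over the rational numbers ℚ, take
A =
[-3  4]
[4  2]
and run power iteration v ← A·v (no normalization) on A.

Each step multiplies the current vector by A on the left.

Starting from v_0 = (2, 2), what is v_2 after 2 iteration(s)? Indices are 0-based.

v_2 = (42, 32)

v_0 = (2, 2).
v_1 = A·v_0 = (2, 12).
v_2 = A·v_1 = (42, 32).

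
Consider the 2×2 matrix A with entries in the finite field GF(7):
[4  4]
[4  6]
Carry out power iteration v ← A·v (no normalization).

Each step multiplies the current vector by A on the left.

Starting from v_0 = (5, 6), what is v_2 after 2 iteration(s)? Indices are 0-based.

v_2 = (1, 1)

v_0 = (5, 6).
v_1 = A·v_0 = (2, 0).
v_2 = A·v_1 = (1, 1).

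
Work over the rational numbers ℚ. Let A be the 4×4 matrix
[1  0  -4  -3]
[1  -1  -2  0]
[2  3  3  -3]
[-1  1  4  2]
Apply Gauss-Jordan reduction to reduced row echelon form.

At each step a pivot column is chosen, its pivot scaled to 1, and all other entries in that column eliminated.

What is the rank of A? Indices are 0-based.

pivot(0,0)=1: scale R0 → (1, 0, -4, -3)
  clear (1,0): R1 −= (1)R0 → (0, -1, 2, 3)
  clear (2,0): R2 −= (2)R0 → (0, 3, 11, 3)
  clear (3,0): R3 −= (-1)R0 → (0, 1, 0, -1)
pivot(1,1)=-1: scale R1 → (0, 1, -2, -3)
  clear (2,1): R2 −= (3)R1 → (0, 0, 17, 12)
  clear (3,1): R3 −= (1)R1 → (0, 0, 2, 2)
pivot(2,2)=17: scale R2 → (0, 0, 1, 12/17)
  clear (0,2): R0 −= (-4)R2 → (1, 0, 0, -3/17)
  clear (1,2): R1 −= (-2)R2 → (0, 1, 0, -27/17)
  clear (3,2): R3 −= (2)R2 → (0, 0, 0, 10/17)
pivot(3,3)=10/17: scale R3 → (0, 0, 0, 1)
  clear (0,3): R0 −= (-3/17)R3 → (1, 0, 0, 0)
  clear (1,3): R1 −= (-27/17)R3 → (0, 1, 0, 0)
  clear (2,3): R2 −= (12/17)R3 → (0, 0, 1, 0)

rank = 4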